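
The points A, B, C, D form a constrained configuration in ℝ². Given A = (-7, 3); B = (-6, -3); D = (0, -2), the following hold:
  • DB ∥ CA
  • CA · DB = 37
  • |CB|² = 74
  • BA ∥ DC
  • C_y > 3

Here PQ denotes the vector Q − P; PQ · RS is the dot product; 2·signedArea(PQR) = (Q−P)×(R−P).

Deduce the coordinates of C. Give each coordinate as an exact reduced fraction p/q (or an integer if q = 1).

1. C_x = -1  [DB ∥ CA ∩ BA ∥ DC]
2. C_y = 4  [DB ∥ CA ∩ BA ∥ DC]
   → C = (-1, 4)

C = (-1, 4)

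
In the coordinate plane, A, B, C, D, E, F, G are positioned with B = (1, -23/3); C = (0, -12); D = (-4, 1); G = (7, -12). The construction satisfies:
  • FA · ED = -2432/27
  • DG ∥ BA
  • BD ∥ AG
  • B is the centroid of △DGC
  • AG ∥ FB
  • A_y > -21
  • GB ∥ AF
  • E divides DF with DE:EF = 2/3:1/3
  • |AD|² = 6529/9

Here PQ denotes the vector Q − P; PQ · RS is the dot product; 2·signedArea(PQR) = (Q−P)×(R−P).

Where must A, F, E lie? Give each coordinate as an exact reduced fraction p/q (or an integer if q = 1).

A = (12, -62/3)
E = (8/3, -95/9)
F = (6, -49/3)

1. A_x = 12  [BD ∥ AG ∩ DG ∥ BA]
2. A_y = -62/3  [BD ∥ AG ∩ DG ∥ BA]
   → A = (12, -62/3)
3. F_x = 6  [AG ∥ FB ∩ GB ∥ AF]
4. F_y = -49/3  [AG ∥ FB ∩ GB ∥ AF]
   → F = (6, -49/3)
5. E_x = 8/3  [E divides DF with DE:EF = 2/3:1/3]
6. E_y = -95/9  [E divides DF with DE:EF = 2/3:1/3]
   → E = (8/3, -95/9)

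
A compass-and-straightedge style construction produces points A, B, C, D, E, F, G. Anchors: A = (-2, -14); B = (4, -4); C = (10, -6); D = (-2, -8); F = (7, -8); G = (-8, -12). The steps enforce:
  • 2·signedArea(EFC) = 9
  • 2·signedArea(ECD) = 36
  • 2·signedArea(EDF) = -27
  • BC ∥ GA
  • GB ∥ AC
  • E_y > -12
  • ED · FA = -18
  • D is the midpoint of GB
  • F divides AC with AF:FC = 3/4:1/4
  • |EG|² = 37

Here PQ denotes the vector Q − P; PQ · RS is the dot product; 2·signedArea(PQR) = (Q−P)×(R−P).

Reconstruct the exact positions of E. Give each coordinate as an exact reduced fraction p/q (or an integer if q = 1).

E = (-2, -11)

1. E_x = -2  [2·signedArea(EDF) = -27 ∩ ED · FA = -18]
2. E_y = -11  [2·signedArea(EDF) = -27 ∩ ED · FA = -18]
   → E = (-2, -11)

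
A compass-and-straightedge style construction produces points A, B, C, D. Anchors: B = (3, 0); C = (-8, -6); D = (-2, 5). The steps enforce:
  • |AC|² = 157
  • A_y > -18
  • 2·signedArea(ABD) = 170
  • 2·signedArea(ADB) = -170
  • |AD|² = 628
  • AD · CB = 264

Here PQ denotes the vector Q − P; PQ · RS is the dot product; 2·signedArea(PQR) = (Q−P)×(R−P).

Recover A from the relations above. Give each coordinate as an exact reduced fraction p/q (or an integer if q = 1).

1. A_x = -14  [2·signedArea(ADB) = -170 ∩ AD · CB = 264]
2. A_y = -17  [2·signedArea(ADB) = -170 ∩ AD · CB = 264]
   → A = (-14, -17)

A = (-14, -17)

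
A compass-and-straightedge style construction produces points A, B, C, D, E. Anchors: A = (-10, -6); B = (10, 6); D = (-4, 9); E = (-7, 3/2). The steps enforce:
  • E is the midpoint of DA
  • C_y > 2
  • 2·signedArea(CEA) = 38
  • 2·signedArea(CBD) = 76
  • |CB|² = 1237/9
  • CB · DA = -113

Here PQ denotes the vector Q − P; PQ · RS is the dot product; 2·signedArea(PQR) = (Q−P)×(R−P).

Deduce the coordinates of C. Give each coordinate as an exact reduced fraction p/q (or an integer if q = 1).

1. C_x = -4/3  [2·signedArea(CEA) = 38 ∩ 2·signedArea(CBD) = 76]
2. C_y = 3  [2·signedArea(CEA) = 38 ∩ 2·signedArea(CBD) = 76]
   → C = (-4/3, 3)

C = (-4/3, 3)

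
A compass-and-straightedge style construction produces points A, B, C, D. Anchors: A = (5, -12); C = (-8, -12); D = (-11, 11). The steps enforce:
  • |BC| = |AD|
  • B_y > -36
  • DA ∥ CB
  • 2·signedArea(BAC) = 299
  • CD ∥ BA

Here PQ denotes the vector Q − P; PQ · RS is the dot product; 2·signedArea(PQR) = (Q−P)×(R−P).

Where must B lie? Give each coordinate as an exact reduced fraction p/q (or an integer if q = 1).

B = (8, -35)

1. B_x = 8  [CD ∥ BA ∩ DA ∥ CB]
2. B_y = -35  [CD ∥ BA ∩ DA ∥ CB]
   → B = (8, -35)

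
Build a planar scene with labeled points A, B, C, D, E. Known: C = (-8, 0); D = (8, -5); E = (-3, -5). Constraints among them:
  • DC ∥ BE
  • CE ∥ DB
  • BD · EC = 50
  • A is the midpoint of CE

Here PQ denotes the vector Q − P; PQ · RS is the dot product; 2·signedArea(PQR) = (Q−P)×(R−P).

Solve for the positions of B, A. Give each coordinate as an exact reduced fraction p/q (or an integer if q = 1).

A = (-11/2, -5/2)
B = (13, -10)

1. B_x = 13  [DC ∥ BE ∩ CE ∥ DB]
2. B_y = -10  [DC ∥ BE ∩ CE ∥ DB]
   → B = (13, -10)
3. A_x = -11/2  [A is the midpoint of CE]
4. A_y = -5/2  [A is the midpoint of CE]
   → A = (-11/2, -5/2)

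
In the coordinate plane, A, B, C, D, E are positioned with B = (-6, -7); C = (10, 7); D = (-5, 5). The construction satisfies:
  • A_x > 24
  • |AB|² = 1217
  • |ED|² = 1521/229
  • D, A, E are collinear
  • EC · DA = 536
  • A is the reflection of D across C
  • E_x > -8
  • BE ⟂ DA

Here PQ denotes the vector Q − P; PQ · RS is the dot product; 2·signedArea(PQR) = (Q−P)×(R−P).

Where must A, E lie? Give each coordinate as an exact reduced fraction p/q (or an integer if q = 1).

1. A_x = 25  [A is the reflection of D across C]
2. A_y = 9  [A is the reflection of D across C]
   → A = (25, 9)
3. E_x = -1730/229  [D, A, E are collinear ∩ BE ⟂ DA]
4. E_y = 1067/229  [D, A, E are collinear ∩ BE ⟂ DA]
   → E = (-1730/229, 1067/229)

A = (25, 9)
E = (-1730/229, 1067/229)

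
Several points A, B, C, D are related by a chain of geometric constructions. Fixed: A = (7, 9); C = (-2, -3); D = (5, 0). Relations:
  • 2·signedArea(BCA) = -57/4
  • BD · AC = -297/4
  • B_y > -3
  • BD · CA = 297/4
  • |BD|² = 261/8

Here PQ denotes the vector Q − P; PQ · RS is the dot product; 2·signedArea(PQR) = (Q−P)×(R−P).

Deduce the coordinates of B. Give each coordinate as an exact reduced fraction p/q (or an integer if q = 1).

B = (-1/4, -9/4)

1. B_x = -1/4  [2·signedArea(BCA) = -57/4 ∩ BD · CA = 297/4]
2. B_y = -9/4  [2·signedArea(BCA) = -57/4 ∩ BD · CA = 297/4]
   → B = (-1/4, -9/4)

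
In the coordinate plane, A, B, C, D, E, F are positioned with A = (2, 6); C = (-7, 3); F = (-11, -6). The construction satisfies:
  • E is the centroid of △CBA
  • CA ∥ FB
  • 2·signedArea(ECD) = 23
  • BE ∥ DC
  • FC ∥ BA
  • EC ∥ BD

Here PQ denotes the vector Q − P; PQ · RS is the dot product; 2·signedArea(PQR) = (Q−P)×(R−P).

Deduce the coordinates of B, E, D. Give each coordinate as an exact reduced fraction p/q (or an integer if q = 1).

1. B_x = -2  [FC ∥ BA ∩ CA ∥ FB]
2. B_y = -3  [FC ∥ BA ∩ CA ∥ FB]
   → B = (-2, -3)
3. E_x = -7/3  [E is the centroid of △CBA]
4. E_y = 2  [E is the centroid of △CBA]
   → E = (-7/3, 2)
5. D_x = -20/3  [BE ∥ DC ∩ EC ∥ BD]
6. D_y = -2  [BE ∥ DC ∩ EC ∥ BD]
   → D = (-20/3, -2)

B = (-2, -3)
D = (-20/3, -2)
E = (-7/3, 2)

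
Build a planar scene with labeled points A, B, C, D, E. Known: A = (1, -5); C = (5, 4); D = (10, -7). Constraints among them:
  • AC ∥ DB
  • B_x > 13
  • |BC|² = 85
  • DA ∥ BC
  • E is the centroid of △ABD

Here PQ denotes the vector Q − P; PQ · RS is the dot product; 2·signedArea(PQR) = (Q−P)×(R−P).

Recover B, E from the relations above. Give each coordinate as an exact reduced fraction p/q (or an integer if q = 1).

B = (14, 2)
E = (25/3, -10/3)

1. B_x = 14  [DA ∥ BC ∩ AC ∥ DB]
2. B_y = 2  [DA ∥ BC ∩ AC ∥ DB]
   → B = (14, 2)
3. E_x = 25/3  [E is the centroid of △ABD]
4. E_y = -10/3  [E is the centroid of △ABD]
   → E = (25/3, -10/3)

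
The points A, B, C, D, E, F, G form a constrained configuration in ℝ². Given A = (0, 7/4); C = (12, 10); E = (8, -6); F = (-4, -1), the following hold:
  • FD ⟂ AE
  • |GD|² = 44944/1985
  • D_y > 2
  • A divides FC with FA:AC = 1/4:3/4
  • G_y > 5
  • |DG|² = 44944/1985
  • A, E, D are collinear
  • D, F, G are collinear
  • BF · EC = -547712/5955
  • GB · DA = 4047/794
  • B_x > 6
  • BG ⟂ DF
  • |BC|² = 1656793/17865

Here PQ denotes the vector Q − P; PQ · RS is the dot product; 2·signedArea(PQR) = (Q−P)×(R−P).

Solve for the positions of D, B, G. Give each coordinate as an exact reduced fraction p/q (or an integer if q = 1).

1. D_x = -1368/1985  [A, E, D are collinear ∩ FD ⟂ AE]
2. D_y = 4799/1985  [A, E, D are collinear ∩ FD ⟂ AE]
   → D = (-1368/1985, 4799/1985)
3. G_x = 5204/1985  [line 6784/1985·x + -6572/1985·y + 20564/1985 = 0 ∩ |GD|² = 44944/1985]
4. G_y = 11583/1985  [line 6784/1985·x + -6572/1985·y + 20564/1985 = 0 ∩ |GD|² = 44944/1985]
   → G = (5204/1985, 11583/1985)
5. B_x = 38332/5955  [BF · EC = -547712/5955 ∩ BG ⟂ DF]
6. B_y = 12739/5955  [BF · EC = -547712/5955 ∩ BG ⟂ DF]
   → B = (38332/5955, 12739/5955)

B = (38332/5955, 12739/5955)
D = (-1368/1985, 4799/1985)
G = (5204/1985, 11583/1985)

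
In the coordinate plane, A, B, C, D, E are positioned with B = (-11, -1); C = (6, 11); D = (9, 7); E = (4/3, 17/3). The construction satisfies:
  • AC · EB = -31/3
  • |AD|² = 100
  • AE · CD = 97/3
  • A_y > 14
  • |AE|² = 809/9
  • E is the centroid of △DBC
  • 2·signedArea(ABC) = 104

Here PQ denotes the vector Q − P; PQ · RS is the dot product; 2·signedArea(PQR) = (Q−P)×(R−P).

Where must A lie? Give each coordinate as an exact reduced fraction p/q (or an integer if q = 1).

1. A_x = 3  [AE · CD = 97/3 ∩ AC · EB = -31/3]
2. A_y = 15  [AE · CD = 97/3 ∩ AC · EB = -31/3]
   → A = (3, 15)

A = (3, 15)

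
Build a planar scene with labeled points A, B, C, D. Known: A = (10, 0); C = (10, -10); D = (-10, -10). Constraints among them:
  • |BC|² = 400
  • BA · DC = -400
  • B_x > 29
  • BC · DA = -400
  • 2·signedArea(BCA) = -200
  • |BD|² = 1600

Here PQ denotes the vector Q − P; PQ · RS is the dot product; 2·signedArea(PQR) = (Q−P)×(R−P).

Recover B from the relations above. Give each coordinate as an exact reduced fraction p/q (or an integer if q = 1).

1. B_x = 30  [2·signedArea(BCA) = -200 ∩ BC · DA = -400]
2. B_y = -10  [2·signedArea(BCA) = -200 ∩ BC · DA = -400]
   → B = (30, -10)

B = (30, -10)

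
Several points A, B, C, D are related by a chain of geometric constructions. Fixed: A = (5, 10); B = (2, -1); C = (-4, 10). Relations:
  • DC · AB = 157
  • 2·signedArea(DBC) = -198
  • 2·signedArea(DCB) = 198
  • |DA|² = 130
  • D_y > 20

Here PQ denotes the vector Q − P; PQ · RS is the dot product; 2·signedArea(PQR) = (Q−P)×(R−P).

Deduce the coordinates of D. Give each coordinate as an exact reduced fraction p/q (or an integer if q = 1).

1. D_x = 8  [2·signedArea(DBC) = -198 ∩ DC · AB = 157]
2. D_y = 21  [2·signedArea(DBC) = -198 ∩ DC · AB = 157]
   → D = (8, 21)

D = (8, 21)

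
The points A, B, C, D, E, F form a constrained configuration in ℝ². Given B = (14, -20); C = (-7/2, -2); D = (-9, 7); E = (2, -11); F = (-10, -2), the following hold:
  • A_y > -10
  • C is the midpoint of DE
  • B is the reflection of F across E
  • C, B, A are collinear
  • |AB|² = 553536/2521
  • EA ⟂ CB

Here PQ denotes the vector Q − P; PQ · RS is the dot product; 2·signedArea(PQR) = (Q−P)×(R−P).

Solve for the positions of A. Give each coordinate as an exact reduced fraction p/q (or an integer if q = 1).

1. A_x = 9254/2521  [C, B, A are collinear ∩ EA ⟂ CB]
2. A_y = -23636/2521  [C, B, A are collinear ∩ EA ⟂ CB]
   → A = (9254/2521, -23636/2521)

A = (9254/2521, -23636/2521)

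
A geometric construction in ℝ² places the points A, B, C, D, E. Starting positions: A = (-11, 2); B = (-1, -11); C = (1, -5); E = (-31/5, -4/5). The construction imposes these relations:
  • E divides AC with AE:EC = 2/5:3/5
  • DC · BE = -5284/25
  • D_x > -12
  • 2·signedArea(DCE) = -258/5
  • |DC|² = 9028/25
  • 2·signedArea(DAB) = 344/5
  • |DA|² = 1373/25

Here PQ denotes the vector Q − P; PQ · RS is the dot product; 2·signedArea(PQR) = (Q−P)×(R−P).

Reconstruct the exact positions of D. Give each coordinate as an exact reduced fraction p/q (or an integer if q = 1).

D = (-57/5, 47/5)

1. D_x = -57/5  [2·signedArea(DCE) = -258/5 ∩ DC · BE = -5284/25]
2. D_y = 47/5  [2·signedArea(DCE) = -258/5 ∩ DC · BE = -5284/25]
   → D = (-57/5, 47/5)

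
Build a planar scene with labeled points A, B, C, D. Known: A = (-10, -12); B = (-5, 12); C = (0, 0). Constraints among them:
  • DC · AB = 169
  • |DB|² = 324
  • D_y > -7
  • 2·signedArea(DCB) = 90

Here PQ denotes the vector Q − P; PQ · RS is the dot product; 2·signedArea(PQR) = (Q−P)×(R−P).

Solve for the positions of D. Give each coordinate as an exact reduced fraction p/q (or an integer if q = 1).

1. D_x = -5  [DC · AB = 169 ∩ 2·signedArea(DCB) = 90]
2. D_y = -6  [DC · AB = 169 ∩ 2·signedArea(DCB) = 90]
   → D = (-5, -6)

D = (-5, -6)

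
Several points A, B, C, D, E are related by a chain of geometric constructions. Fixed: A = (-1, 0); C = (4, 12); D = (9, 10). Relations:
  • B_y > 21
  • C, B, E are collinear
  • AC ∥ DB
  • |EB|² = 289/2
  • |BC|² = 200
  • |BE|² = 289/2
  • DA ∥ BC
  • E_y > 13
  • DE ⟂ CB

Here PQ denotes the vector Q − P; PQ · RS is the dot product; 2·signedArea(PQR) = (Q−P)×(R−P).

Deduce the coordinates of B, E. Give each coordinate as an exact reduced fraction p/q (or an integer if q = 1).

B = (14, 22)
E = (11/2, 27/2)

1. B_x = 14  [DA ∥ BC ∩ AC ∥ DB]
2. B_y = 22  [DA ∥ BC ∩ AC ∥ DB]
   → B = (14, 22)
3. E_x = 11/2  [C, B, E are collinear ∩ DE ⟂ CB]
4. E_y = 27/2  [C, B, E are collinear ∩ DE ⟂ CB]
   → E = (11/2, 27/2)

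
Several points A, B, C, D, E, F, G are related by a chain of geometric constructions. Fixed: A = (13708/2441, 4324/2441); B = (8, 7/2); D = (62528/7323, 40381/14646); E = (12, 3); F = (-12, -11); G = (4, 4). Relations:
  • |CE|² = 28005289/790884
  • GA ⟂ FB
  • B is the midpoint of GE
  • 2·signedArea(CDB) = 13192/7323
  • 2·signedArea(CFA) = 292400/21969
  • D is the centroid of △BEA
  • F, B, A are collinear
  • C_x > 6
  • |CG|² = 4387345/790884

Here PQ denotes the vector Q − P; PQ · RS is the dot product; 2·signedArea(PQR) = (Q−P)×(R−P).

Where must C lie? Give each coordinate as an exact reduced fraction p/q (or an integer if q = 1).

1. C_x = 132944/21969  [2·signedArea(CFA) = 292400/21969 ∩ 2·signedArea(CDB) = 13192/7323]
2. C_y = 124909/43938  [2·signedArea(CFA) = 292400/21969 ∩ 2·signedArea(CDB) = 13192/7323]
   → C = (132944/21969, 124909/43938)

C = (132944/21969, 124909/43938)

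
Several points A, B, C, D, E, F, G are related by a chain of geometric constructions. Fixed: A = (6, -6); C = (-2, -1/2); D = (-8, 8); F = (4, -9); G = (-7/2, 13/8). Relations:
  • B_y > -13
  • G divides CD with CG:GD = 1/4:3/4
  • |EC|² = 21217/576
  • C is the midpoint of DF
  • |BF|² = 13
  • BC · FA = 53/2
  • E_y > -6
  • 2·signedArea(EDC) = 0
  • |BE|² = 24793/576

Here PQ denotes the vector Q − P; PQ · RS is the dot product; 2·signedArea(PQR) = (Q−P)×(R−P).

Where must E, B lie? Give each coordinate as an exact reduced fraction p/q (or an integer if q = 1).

1. B_x = 2  [line -2·x + -3·y + -32 = 0 ∩ |BF|² = 13]
2. B_y = -12  [line -2·x + -3·y + -32 = 0 ∩ |BF|² = 13]
   → B = (2, -12)
3. E_x = 3/2  [line 17/2·x + 6·y + 20 = 0 ∩ |BE|² = 24793/576]
4. E_y = -131/24  [line 17/2·x + 6·y + 20 = 0 ∩ |BE|² = 24793/576]
   → E = (3/2, -131/24)

B = (2, -12)
E = (3/2, -131/24)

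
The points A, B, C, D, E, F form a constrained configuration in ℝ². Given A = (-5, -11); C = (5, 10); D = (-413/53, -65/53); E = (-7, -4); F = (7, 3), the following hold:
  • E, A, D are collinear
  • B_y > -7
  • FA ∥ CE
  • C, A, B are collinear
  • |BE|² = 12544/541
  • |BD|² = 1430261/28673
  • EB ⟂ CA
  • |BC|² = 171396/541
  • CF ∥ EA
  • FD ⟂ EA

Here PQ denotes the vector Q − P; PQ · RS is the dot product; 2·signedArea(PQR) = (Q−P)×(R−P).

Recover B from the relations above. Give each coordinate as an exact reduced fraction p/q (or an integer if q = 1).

1. B_x = -1435/541  [C, A, B are collinear ∩ EB ⟂ CA]
2. B_y = -3284/541  [C, A, B are collinear ∩ EB ⟂ CA]
   → B = (-1435/541, -3284/541)

B = (-1435/541, -3284/541)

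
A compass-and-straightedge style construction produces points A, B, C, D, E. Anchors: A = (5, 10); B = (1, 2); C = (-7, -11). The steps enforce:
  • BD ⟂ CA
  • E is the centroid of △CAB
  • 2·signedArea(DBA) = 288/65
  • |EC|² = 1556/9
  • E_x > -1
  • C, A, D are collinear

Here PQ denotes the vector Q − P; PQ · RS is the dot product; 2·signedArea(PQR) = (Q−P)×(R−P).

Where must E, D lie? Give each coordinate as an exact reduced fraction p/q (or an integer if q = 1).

D = (37/65, 146/65)
E = (-1/3, 1/3)

1. E_x = -1/3  [E is the centroid of △CAB]
2. E_y = 1/3  [E is the centroid of △CAB]
   → E = (-1/3, 1/3)
3. D_x = 37/65  [C, A, D are collinear ∩ BD ⟂ CA]
4. D_y = 146/65  [C, A, D are collinear ∩ BD ⟂ CA]
   → D = (37/65, 146/65)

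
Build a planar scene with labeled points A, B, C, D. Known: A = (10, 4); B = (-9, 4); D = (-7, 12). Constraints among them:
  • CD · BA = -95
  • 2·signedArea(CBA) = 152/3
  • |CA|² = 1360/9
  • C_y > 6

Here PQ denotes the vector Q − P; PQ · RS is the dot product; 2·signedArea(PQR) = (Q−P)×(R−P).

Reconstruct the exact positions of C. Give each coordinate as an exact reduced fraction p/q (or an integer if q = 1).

1. C_x = -2  [CD · BA = -95 ∩ 2·signedArea(CBA) = 152/3]
2. C_y = 20/3  [CD · BA = -95 ∩ 2·signedArea(CBA) = 152/3]
   → C = (-2, 20/3)

C = (-2, 20/3)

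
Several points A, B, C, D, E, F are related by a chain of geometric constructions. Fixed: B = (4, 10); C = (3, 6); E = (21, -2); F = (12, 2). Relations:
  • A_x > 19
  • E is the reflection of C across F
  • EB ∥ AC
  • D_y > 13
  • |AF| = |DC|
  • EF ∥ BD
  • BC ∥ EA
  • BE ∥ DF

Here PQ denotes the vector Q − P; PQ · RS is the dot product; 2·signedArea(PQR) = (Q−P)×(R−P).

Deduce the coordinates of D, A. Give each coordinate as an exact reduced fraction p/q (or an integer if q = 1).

1. D_x = -5  [BE ∥ DF ∩ EF ∥ BD]
2. D_y = 14  [BE ∥ DF ∩ EF ∥ BD]
   → D = (-5, 14)
3. A_x = 20  [EB ∥ AC ∩ BC ∥ EA]
4. A_y = -6  [EB ∥ AC ∩ BC ∥ EA]
   → A = (20, -6)

A = (20, -6)
D = (-5, 14)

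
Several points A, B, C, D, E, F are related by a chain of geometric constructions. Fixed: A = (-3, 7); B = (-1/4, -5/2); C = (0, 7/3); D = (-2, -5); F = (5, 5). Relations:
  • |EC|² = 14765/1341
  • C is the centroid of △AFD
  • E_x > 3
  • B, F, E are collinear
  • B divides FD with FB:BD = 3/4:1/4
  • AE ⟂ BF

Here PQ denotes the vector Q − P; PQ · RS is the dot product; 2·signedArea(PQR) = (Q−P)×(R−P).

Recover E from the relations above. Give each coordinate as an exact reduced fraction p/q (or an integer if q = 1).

E = (493/149, 385/149)

1. E_x = 493/149  [B, F, E are collinear ∩ AE ⟂ BF]
2. E_y = 385/149  [B, F, E are collinear ∩ AE ⟂ BF]
   → E = (493/149, 385/149)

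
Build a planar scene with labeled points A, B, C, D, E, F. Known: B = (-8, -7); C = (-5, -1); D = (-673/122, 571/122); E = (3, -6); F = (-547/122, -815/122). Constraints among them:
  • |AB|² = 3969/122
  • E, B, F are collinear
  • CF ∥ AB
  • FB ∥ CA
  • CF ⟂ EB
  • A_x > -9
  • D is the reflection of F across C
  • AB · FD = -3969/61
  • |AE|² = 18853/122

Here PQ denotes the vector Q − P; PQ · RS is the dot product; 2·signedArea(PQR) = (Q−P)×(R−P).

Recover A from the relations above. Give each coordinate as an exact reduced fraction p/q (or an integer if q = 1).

1. A_x = -1039/122  [CF ∥ AB ∩ FB ∥ CA]
2. A_y = -161/122  [CF ∥ AB ∩ FB ∥ CA]
   → A = (-1039/122, -161/122)

A = (-1039/122, -161/122)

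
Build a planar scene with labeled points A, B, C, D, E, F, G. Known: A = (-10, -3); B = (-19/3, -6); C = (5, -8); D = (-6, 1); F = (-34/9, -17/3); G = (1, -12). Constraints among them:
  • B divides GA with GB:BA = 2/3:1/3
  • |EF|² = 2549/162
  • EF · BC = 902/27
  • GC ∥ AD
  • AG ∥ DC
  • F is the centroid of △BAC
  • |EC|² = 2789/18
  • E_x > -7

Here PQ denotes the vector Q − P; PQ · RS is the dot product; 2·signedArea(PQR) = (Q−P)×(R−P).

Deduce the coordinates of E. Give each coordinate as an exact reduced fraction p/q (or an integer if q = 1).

1. E_x = -37/6  [line -34/3·x + 2·y + -584/9 = 0 ∩ |EF|² = 2549/162]
2. E_y = -5/2  [line -34/3·x + 2·y + -584/9 = 0 ∩ |EF|² = 2549/162]
   → E = (-37/6, -5/2)

E = (-37/6, -5/2)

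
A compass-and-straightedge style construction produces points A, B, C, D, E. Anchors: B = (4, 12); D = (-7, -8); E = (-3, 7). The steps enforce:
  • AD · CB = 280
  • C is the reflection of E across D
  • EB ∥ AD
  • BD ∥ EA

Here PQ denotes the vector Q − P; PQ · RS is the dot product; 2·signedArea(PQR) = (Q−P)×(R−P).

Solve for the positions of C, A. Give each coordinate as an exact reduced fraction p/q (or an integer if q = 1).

A = (-14, -13)
C = (-11, -23)

1. C_x = -11  [C is the reflection of E across D]
2. C_y = -23  [C is the reflection of E across D]
   → C = (-11, -23)
3. A_x = -14  [EB ∥ AD ∩ BD ∥ EA]
4. A_y = -13  [EB ∥ AD ∩ BD ∥ EA]
   → A = (-14, -13)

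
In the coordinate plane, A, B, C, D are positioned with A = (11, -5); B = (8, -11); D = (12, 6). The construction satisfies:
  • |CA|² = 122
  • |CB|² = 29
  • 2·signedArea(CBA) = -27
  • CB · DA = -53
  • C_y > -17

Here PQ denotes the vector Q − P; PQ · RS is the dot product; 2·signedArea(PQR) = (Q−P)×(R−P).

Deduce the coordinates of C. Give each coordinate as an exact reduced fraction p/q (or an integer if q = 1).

C = (10, -16)

1. C_x = 10  [2·signedArea(CBA) = -27 ∩ CB · DA = -53]
2. C_y = -16  [2·signedArea(CBA) = -27 ∩ CB · DA = -53]
   → C = (10, -16)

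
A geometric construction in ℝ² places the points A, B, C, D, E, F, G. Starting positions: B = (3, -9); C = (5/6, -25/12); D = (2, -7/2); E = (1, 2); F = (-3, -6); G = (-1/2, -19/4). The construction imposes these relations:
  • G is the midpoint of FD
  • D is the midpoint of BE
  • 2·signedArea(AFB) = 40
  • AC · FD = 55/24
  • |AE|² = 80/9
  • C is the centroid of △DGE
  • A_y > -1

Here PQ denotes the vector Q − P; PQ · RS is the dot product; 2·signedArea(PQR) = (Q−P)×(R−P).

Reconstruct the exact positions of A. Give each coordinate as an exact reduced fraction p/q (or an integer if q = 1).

1. A_x = -1/3  [2·signedArea(AFB) = 40 ∩ AC · FD = 55/24]
2. A_y = -2/3  [2·signedArea(AFB) = 40 ∩ AC · FD = 55/24]
   → A = (-1/3, -2/3)

A = (-1/3, -2/3)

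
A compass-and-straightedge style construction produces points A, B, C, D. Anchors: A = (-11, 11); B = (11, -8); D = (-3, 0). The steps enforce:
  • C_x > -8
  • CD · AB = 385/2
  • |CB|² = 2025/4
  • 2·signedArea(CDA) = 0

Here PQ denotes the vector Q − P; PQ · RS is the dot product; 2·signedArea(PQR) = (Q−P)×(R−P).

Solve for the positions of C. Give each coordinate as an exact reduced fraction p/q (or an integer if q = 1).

1. C_x = -7  [2·signedArea(CDA) = 0 ∩ CD · AB = 385/2]
2. C_y = 11/2  [2·signedArea(CDA) = 0 ∩ CD · AB = 385/2]
   → C = (-7, 11/2)

C = (-7, 11/2)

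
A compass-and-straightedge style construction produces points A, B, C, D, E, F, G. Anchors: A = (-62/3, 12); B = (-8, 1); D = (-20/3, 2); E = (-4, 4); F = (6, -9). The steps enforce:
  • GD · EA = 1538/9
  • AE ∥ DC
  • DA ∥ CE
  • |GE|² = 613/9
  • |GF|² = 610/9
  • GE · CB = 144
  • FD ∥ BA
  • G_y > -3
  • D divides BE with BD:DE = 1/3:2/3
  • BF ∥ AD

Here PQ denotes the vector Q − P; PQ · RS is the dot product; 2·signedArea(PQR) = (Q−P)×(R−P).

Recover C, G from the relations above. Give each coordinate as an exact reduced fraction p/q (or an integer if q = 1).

C = (10, -6)
G = (5/3, -2)

1. C_x = 10  [DA ∥ CE ∩ AE ∥ DC]
2. C_y = -6  [DA ∥ CE ∩ AE ∥ DC]
   → C = (10, -6)
3. G_x = 5/3  [GE · CB = 144 ∩ GD · EA = 1538/9]
4. G_y = -2  [GE · CB = 144 ∩ GD · EA = 1538/9]
   → G = (5/3, -2)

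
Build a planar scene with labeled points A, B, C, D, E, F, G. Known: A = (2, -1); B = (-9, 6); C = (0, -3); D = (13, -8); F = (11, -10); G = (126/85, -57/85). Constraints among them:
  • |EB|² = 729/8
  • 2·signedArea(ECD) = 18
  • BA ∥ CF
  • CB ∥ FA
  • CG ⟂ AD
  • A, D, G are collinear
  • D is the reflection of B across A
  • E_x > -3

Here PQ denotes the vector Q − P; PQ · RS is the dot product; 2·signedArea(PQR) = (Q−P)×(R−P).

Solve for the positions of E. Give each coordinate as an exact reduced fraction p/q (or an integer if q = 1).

1. E_x = -9/4  [line 5·x + 13·y + 21 = 0 ∩ |EB|² = 729/8]
2. E_y = -3/4  [line 5·x + 13·y + 21 = 0 ∩ |EB|² = 729/8]
   → E = (-9/4, -3/4)

E = (-9/4, -3/4)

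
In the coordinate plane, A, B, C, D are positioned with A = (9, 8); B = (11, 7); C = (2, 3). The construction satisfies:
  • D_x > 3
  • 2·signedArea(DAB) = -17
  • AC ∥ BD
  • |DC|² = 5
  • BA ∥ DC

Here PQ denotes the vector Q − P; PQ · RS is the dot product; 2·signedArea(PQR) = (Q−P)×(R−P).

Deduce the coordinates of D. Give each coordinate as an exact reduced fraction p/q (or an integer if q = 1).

D = (4, 2)

1. D_x = 4  [BA ∥ DC ∩ AC ∥ BD]
2. D_y = 2  [BA ∥ DC ∩ AC ∥ BD]
   → D = (4, 2)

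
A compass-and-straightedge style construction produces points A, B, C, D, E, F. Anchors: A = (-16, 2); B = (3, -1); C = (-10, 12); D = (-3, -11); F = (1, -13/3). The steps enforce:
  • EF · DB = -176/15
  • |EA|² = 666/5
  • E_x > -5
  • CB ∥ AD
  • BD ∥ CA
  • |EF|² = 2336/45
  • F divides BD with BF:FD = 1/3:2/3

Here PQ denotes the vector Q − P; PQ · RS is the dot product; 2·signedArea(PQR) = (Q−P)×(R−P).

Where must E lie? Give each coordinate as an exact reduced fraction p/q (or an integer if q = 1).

1. E_x = -23/5  [line -6·x + -10·y + -128/5 = 0 ∩ |EA|² = 666/5]
2. E_y = 1/5  [line -6·x + -10·y + -128/5 = 0 ∩ |EA|² = 666/5]
   → E = (-23/5, 1/5)

E = (-23/5, 1/5)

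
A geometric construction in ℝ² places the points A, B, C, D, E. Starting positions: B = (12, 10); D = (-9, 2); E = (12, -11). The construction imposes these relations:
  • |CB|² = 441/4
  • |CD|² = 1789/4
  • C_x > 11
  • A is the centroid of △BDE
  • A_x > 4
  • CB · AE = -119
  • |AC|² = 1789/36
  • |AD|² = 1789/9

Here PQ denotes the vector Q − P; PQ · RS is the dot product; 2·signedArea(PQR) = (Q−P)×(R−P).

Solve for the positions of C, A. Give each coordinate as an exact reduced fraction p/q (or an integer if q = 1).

A = (5, 1/3)
C = (12, -1/2)

1. A_x = 5  [A is the centroid of △BDE]
2. A_y = 1/3  [A is the centroid of △BDE]
   → A = (5, 1/3)
3. C_x = 12  [line -7·x + 34/3·y + 269/3 = 0 ∩ |AC|² = 1789/36]
4. C_y = -1/2  [line -7·x + 34/3·y + 269/3 = 0 ∩ |AC|² = 1789/36]
   → C = (12, -1/2)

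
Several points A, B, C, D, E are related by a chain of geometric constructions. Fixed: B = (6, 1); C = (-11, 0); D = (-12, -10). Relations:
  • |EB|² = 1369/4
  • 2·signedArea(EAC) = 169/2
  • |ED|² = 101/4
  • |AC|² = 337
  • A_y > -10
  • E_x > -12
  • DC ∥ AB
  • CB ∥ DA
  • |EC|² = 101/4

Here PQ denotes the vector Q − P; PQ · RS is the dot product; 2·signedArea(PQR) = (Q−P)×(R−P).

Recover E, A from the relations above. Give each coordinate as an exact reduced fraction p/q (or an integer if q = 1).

A = (5, -9)
E = (-23/2, -5)

1. A_x = 5  [DC ∥ AB ∩ CB ∥ DA]
2. A_y = -9  [DC ∥ AB ∩ CB ∥ DA]
   → A = (5, -9)
3. E_x = -23/2  [line -9·x + -16·y + -367/2 = 0 ∩ |EC|² = 101/4]
4. E_y = -5  [line -9·x + -16·y + -367/2 = 0 ∩ |EC|² = 101/4]
   → E = (-23/2, -5)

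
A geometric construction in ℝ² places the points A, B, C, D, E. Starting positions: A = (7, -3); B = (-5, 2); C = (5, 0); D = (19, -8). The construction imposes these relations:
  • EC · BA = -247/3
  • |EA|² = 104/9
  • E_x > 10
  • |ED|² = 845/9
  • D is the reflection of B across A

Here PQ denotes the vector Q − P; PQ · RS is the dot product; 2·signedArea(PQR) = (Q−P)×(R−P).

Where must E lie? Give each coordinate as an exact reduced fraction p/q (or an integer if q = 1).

E = (31/3, -11/3)

1. E_x = 31/3  [line -12·x + 5·y + 427/3 = 0 ∩ |EA|² = 104/9]
2. E_y = -11/3  [line -12·x + 5·y + 427/3 = 0 ∩ |EA|² = 104/9]
   → E = (31/3, -11/3)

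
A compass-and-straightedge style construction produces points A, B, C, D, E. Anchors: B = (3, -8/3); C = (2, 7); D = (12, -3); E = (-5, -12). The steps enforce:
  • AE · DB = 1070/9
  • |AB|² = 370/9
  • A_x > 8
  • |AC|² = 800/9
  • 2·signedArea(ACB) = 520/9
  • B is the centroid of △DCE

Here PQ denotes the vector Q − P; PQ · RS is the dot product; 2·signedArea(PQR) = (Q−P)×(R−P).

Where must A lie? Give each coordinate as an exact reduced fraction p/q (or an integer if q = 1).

1. A_x = 26/3  [2·signedArea(ACB) = 520/9 ∩ AE · DB = 1070/9]
2. A_y = 1/3  [2·signedArea(ACB) = 520/9 ∩ AE · DB = 1070/9]
   → A = (26/3, 1/3)

A = (26/3, 1/3)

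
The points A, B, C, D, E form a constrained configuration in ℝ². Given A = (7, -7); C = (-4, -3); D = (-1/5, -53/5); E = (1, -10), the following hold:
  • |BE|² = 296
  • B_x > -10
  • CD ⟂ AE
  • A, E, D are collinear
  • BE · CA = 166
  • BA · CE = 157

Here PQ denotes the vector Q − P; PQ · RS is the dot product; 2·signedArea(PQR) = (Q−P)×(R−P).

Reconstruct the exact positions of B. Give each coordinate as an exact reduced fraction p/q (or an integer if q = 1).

B = (-9, 4)

1. B_x = -9  [BA · CE = 157 ∩ BE · CA = 166]
2. B_y = 4  [BA · CE = 157 ∩ BE · CA = 166]
   → B = (-9, 4)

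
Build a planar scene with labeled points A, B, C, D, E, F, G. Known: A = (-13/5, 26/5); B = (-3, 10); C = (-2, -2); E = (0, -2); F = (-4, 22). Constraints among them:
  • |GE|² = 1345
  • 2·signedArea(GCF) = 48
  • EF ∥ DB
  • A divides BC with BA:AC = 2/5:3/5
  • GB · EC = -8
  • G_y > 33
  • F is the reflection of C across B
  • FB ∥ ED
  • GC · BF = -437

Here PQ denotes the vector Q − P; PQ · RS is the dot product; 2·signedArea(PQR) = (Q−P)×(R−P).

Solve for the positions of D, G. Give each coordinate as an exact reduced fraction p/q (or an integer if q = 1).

1. D_x = 1  [EF ∥ DB ∩ FB ∥ ED]
2. D_y = -14  [EF ∥ DB ∩ FB ∥ ED]
   → D = (1, -14)
3. G_x = -7  [GB · EC = -8 ∩ 2·signedArea(GCF) = 48]
4. G_y = 34  [GB · EC = -8 ∩ 2·signedArea(GCF) = 48]
   → G = (-7, 34)

D = (1, -14)
G = (-7, 34)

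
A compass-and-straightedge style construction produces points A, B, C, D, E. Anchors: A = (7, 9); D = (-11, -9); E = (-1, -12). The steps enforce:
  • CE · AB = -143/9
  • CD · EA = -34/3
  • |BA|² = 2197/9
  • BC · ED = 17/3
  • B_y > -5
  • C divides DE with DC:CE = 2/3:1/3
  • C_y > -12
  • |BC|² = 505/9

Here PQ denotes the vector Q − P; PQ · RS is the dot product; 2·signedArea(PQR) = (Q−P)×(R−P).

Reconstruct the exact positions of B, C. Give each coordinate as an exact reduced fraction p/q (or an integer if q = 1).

1. C_x = -13/3  [C divides DE with DC:CE = 2/3:1/3]
2. C_y = -11  [C divides DE with DC:CE = 2/3:1/3]
   → C = (-13/3, -11)
3. B_x = -5/3  [line 10·x + -3·y + 14/3 = 0 ∩ |BC|² = 505/9]
4. B_y = -4  [line 10·x + -3·y + 14/3 = 0 ∩ |BC|² = 505/9]
   → B = (-5/3, -4)

B = (-5/3, -4)
C = (-13/3, -11)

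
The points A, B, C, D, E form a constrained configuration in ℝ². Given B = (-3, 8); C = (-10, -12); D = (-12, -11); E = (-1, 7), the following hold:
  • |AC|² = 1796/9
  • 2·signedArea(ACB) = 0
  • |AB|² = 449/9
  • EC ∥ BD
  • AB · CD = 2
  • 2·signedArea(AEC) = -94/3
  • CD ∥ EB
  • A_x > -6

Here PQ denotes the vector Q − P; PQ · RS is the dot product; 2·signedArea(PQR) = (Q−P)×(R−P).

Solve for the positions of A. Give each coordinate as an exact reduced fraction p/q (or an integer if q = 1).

1. A_x = -16/3  [2·signedArea(ACB) = 0 ∩ 2·signedArea(AEC) = -94/3]
2. A_y = 4/3  [2·signedArea(ACB) = 0 ∩ 2·signedArea(AEC) = -94/3]
   → A = (-16/3, 4/3)

A = (-16/3, 4/3)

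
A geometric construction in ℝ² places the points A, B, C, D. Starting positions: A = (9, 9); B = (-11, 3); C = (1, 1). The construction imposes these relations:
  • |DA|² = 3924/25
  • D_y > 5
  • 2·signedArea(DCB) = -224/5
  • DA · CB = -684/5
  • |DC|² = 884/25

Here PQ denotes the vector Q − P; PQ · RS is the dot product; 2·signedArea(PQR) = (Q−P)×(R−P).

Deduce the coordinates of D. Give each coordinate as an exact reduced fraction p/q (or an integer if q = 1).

1. D_x = -3  [DA · CB = -684/5 ∩ 2·signedArea(DCB) = -224/5]
2. D_y = 27/5  [DA · CB = -684/5 ∩ 2·signedArea(DCB) = -224/5]
   → D = (-3, 27/5)

D = (-3, 27/5)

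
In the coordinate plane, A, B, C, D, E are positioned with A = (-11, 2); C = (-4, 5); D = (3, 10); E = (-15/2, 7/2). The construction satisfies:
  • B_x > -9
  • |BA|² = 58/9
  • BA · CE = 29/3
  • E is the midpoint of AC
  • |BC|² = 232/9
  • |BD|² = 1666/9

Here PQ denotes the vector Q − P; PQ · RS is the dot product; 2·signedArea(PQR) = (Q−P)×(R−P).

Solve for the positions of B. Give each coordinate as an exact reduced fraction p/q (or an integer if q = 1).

1. B_x = -26/3  [line 7/2·x + 3/2·y + 155/6 = 0 ∩ |BD|² = 1666/9]
2. B_y = 3  [line 7/2·x + 3/2·y + 155/6 = 0 ∩ |BD|² = 1666/9]
   → B = (-26/3, 3)

B = (-26/3, 3)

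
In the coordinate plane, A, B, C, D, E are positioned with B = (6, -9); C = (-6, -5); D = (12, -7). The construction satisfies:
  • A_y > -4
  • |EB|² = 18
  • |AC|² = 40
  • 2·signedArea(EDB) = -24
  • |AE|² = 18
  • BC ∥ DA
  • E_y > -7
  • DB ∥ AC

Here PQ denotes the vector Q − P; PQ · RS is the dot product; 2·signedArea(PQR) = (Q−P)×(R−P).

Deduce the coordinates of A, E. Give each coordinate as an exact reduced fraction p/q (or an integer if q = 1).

A = (0, -3)
E = (3, -6)

1. A_x = 0  [DB ∥ AC ∩ BC ∥ DA]
2. A_y = -3  [DB ∥ AC ∩ BC ∥ DA]
   → A = (0, -3)
3. E_x = 3  [line 2·x + -6·y + -42 = 0 ∩ |AE|² = 18]
4. E_y = -6  [line 2·x + -6·y + -42 = 0 ∩ |AE|² = 18]
   → E = (3, -6)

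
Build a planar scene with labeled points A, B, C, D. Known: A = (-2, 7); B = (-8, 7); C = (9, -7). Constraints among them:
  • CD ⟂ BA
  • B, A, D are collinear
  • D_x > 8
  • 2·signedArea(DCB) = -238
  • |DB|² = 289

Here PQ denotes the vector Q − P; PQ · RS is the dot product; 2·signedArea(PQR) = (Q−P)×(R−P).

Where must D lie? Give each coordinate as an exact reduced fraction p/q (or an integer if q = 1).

1. D_x = 9  [B, A, D are collinear ∩ CD ⟂ BA]
2. D_y = 7  [B, A, D are collinear ∩ CD ⟂ BA]
   → D = (9, 7)

D = (9, 7)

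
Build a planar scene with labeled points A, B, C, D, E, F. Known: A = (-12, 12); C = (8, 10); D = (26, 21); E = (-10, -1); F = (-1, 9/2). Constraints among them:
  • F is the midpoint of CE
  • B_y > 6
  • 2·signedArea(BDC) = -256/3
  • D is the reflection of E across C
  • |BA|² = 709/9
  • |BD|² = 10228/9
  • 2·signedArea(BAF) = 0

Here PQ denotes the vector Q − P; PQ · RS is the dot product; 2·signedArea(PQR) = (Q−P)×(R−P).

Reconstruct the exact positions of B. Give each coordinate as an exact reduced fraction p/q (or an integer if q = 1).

1. B_x = -14/3  [2·signedArea(BAF) = 0 ∩ 2·signedArea(BDC) = -256/3]
2. B_y = 7  [2·signedArea(BAF) = 0 ∩ 2·signedArea(BDC) = -256/3]
   → B = (-14/3, 7)

B = (-14/3, 7)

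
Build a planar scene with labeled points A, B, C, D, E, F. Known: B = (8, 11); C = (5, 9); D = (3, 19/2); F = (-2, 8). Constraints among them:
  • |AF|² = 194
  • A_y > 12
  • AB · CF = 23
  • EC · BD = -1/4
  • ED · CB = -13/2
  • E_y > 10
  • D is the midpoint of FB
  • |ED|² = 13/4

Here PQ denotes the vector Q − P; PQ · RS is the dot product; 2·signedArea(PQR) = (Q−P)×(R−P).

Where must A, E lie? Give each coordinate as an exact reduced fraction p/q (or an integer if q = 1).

A = (11, 13)
E = (9/2, 21/2)

1. A_x = 11  [line 7·x + 1·y + -90 = 0 ∩ |AF|² = 194]
2. A_y = 13  [line 7·x + 1·y + -90 = 0 ∩ |AF|² = 194]
   → A = (11, 13)
3. E_x = 9/2  [EC · BD = -1/4 ∩ ED · CB = -13/2]
4. E_y = 21/2  [EC · BD = -1/4 ∩ ED · CB = -13/2]
   → E = (9/2, 21/2)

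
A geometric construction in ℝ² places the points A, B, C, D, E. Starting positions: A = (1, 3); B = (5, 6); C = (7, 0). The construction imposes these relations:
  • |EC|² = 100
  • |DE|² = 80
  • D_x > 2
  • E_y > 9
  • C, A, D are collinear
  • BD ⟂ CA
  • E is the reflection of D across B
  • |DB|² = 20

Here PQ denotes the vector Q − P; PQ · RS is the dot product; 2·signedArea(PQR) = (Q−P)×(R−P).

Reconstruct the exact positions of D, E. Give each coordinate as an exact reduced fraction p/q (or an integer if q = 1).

D = (3, 2)
E = (7, 10)

1. D_x = 3  [C, A, D are collinear ∩ BD ⟂ CA]
2. D_y = 2  [C, A, D are collinear ∩ BD ⟂ CA]
   → D = (3, 2)
3. E_x = 7  [E is the reflection of D across B]
4. E_y = 10  [E is the reflection of D across B]
   → E = (7, 10)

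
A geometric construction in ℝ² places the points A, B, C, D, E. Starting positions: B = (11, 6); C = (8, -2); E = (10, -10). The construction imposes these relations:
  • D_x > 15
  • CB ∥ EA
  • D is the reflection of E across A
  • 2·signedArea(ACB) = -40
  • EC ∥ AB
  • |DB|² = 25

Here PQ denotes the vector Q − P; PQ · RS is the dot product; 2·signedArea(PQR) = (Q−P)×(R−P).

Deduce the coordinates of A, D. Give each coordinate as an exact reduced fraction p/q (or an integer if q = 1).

A = (13, -2)
D = (16, 6)

1. A_x = 13  [EC ∥ AB ∩ CB ∥ EA]
2. A_y = -2  [EC ∥ AB ∩ CB ∥ EA]
   → A = (13, -2)
3. D_x = 16  [D is the reflection of E across A]
4. D_y = 6  [D is the reflection of E across A]
   → D = (16, 6)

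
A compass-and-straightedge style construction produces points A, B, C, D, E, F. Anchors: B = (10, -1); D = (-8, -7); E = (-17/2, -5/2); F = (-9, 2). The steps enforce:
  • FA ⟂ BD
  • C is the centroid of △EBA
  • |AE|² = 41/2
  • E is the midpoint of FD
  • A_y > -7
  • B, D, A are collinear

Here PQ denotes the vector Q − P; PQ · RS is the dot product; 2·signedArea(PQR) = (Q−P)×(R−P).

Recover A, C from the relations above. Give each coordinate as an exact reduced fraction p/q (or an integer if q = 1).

1. A_x = -31/5  [B, D, A are collinear ∩ FA ⟂ BD]
2. A_y = -32/5  [B, D, A are collinear ∩ FA ⟂ BD]
   → A = (-31/5, -32/5)
3. C_x = -47/30  [C is the centroid of △EBA]
4. C_y = -33/10  [C is the centroid of △EBA]
   → C = (-47/30, -33/10)

A = (-31/5, -32/5)
C = (-47/30, -33/10)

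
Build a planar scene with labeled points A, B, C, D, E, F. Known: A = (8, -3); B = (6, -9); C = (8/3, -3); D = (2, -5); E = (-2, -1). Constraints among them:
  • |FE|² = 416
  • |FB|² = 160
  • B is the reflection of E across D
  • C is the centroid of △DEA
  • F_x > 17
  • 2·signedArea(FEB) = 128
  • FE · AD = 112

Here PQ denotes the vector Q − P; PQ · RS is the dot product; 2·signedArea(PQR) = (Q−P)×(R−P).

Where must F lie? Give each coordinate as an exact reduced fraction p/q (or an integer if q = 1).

1. F_x = 18  [2·signedArea(FEB) = 128 ∩ FE · AD = 112]
2. F_y = -5  [2·signedArea(FEB) = 128 ∩ FE · AD = 112]
   → F = (18, -5)

F = (18, -5)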